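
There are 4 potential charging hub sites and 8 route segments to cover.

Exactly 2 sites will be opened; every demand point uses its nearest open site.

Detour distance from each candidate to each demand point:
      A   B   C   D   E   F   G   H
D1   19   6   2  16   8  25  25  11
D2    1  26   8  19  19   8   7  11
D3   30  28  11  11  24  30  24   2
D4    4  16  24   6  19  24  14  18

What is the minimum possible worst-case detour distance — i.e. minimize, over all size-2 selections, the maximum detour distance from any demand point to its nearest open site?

Open {D1, D2}.
  Farthest demand point is D at detour distance 16 (to D1); all others are ≤ 16.
With {D2, D4} the worst case is 19.
With {D1, D4} the worst case is 24.
No size-2 selection achieves below 16.

16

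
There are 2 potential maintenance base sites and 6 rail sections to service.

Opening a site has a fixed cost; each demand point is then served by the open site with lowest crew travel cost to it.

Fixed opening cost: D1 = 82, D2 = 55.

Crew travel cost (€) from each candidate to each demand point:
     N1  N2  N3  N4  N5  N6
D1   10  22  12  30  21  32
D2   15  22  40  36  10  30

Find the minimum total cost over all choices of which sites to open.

Open {D2}: assign each demand point to its cheapest open site.
  N1→D2 15, N2→D2 22, N3→D2 40, N4→D2 36, N5→D2 10, N6→D2 30
  crew travel cost 153, fixed 55 → total 208.
Compare {D1}: crew travel cost 127 + fixed 82 = 209.
Compare {D1, D2}: crew travel cost 114 + fixed 137 = 251.

208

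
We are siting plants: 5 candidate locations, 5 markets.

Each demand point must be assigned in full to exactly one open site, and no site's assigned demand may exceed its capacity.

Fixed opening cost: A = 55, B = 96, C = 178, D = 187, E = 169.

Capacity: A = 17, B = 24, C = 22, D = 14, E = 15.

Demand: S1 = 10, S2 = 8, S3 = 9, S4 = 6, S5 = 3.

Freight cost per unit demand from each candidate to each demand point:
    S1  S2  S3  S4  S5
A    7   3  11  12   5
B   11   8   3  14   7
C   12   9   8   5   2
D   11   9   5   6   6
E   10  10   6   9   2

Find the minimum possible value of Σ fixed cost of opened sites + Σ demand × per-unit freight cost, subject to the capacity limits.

Open {A, B}; cheapest assignment that respects the capacities:
  A (cap 17, load 17): S2, S4, S5 — cost 8×3 + 6×12 + 3×5 = 111
  B (cap 24, load 19): S1, S3 — cost 10×11 + 9×3 = 137
  Shipping 248, fixed 151 → total 399.
  Any other capacity-feasible assignment to {A, B} ships for at least 248.
Compare {A, C}: its best feasible assignment gives total 512.
Compare {B, C}: its best feasible assignment gives total 519.
Every other set of open sites that can feasibly serve all demand totals ≥ 512 even under its best assignment. Minimum: 399.

399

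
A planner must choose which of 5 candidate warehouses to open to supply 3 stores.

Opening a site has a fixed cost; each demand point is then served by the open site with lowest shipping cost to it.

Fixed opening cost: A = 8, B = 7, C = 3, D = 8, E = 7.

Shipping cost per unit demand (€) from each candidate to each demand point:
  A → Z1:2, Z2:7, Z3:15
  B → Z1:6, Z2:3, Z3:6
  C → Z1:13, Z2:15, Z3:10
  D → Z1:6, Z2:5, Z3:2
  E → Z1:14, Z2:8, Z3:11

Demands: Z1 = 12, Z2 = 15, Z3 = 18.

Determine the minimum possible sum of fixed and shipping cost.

128

Open {A, B, D}: assign each demand point to its cheapest open site.
  Z1→A 12×2=24, Z2→B 15×3=45, Z3→D 18×2=36
  shipping cost 105, fixed 23 → total 128.
Compare {A, B, C, D}: shipping cost 105 + fixed 26 = 131.
Compare {A, B, D, E}: shipping cost 105 + fixed 30 = 135.
Compare {A, B, C, D, E}: shipping cost 105 + fixed 33 = 138.
All other subsets cost ≥ 131. Minimum total cost: 128.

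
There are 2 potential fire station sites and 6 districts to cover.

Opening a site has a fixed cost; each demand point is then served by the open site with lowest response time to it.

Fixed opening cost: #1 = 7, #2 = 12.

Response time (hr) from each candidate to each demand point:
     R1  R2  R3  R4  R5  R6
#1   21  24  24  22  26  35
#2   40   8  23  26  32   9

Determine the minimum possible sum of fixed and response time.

Open {#1, #2}: assign each demand point to its cheapest open site.
  R1→#1 21, R2→#2 8, R3→#2 23, R4→#1 22, R5→#1 26, R6→#2 9
  response time 109, fixed 19 → total 128.
Compare {#2}: response time 138 + fixed 12 = 150.
Compare {#1}: response time 152 + fixed 7 = 159.

128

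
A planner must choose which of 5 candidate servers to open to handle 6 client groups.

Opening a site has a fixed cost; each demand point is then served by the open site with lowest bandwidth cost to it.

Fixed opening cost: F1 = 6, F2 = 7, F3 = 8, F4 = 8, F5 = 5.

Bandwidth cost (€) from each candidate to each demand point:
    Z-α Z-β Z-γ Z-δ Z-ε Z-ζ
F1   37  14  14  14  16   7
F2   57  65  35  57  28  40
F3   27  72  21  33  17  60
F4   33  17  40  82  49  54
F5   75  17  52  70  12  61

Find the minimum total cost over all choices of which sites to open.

Open {F1, F3}: assign each demand point to its cheapest open site.
  Z-α→F3 27, Z-β→F1 14, Z-γ→F1 14, Z-δ→F1 14, Z-ε→F1 16, Z-ζ→F1 7
  bandwidth cost 92, fixed 14 → total 106.
Compare {F1, F3, F5}: bandwidth cost 88 + fixed 19 = 107.
Compare {F1}: bandwidth cost 102 + fixed 6 = 108.
Compare {F1, F5}: bandwidth cost 98 + fixed 11 = 109.
All other subsets cost ≥ 107. Minimum total cost: 106.

106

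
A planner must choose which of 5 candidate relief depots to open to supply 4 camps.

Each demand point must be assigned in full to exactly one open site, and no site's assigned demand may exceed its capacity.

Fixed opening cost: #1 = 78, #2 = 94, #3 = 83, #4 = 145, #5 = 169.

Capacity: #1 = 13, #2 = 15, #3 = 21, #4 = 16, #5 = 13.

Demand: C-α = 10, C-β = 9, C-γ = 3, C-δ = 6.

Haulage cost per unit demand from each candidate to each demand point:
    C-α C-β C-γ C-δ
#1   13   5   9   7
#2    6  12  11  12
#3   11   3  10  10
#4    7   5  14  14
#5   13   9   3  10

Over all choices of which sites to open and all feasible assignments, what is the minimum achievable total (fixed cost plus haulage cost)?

Open {#2, #3}; cheapest assignment that respects the capacities:
  #2 (cap 15, load 10): C-α — cost 10×6 = 60
  #3 (cap 21, load 18): C-β, C-γ, C-δ — cost 9×3 + 3×10 + 6×10 = 117
  Shipping 177, fixed 177 → total 354.
  Any other capacity-feasible assignment to {#2, #3} ships for at least 177.
Compare {#1, #3}: its best feasible assignment gives total 367.
Compare {#1, #2, #3}: its best feasible assignment gives total 411.
Every other set of open sites that can feasibly serve all demand totals ≥ 367 even under its best assignment. Minimum: 354.

354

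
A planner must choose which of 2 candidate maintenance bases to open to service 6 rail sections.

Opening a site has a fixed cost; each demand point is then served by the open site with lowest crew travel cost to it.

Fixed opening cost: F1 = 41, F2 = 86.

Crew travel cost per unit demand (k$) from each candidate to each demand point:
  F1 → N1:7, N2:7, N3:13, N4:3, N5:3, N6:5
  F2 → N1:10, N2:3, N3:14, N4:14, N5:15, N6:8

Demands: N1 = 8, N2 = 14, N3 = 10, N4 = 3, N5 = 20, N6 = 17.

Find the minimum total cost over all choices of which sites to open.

479

Open {F1}: assign each demand point to its cheapest open site.
  N1→F1 8×7=56, N2→F1 14×7=98, N3→F1 10×13=130, N4→F1 3×3=9, N5→F1 20×3=60, N6→F1 17×5=85
  crew travel cost 438, fixed 41 → total 479.
Compare {F1, F2}: crew travel cost 382 + fixed 127 = 509.
Compare {F2}: crew travel cost 740 + fixed 86 = 826.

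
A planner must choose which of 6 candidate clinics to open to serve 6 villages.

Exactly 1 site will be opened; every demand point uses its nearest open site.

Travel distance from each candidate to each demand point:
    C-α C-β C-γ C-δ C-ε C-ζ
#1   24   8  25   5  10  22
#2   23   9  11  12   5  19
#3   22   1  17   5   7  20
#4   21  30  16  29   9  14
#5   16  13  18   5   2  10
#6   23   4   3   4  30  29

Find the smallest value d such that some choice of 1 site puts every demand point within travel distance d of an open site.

18

Open {#5}.
  Farthest demand point is C-γ at travel distance 18 (to #5); all others are ≤ 18.
With {#3} the worst case is 22.
With {#2} the worst case is 23.
No size-1 selection achieves below 18.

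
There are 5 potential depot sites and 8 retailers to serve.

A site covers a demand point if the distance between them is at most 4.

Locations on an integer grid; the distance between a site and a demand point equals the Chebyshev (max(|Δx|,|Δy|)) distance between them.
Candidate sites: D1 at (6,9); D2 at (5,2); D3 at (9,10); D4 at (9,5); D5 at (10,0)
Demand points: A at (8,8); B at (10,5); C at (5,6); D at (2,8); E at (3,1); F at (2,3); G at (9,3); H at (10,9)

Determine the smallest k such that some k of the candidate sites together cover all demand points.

Coverage sets (demand points within 4 of each site):
  D1: {A, B, C, D, H}
  D2: {C, E, F, G}
  D3: {A, C, H}
  D4: {A, B, C, G, H}
  D5: {G}
No single site covers all 8 demand points.
But {D1, D2} covers everything, so the minimum is 2.

2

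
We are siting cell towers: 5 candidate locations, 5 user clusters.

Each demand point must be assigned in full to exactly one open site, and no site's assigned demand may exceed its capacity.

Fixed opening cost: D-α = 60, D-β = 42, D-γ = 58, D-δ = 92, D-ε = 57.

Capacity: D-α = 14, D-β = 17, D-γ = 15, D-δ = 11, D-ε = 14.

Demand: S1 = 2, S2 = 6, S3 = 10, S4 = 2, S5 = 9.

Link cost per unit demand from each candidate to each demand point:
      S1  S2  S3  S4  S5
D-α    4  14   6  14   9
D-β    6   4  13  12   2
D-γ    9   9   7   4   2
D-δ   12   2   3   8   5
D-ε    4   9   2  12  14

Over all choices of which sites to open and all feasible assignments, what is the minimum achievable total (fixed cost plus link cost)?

193

Open {D-β, D-ε}; cheapest assignment that respects the capacities:
  D-β (cap 17, load 17): S2, S4, S5 — cost 6×4 + 2×12 + 9×2 = 66
  D-ε (cap 14, load 12): S1, S3 — cost 2×4 + 10×2 = 28
  Shipping 94, fixed 99 → total 193.
  Any other capacity-feasible assignment to {D-β, D-ε} ships for at least 94.
Compare {D-β, D-γ}: its best feasible assignment gives total 232.
Compare {D-β, D-γ, D-ε}: its best feasible assignment gives total 235.
Every other set of open sites that can feasibly serve all demand totals ≥ 232 even under its best assignment. Minimum: 193.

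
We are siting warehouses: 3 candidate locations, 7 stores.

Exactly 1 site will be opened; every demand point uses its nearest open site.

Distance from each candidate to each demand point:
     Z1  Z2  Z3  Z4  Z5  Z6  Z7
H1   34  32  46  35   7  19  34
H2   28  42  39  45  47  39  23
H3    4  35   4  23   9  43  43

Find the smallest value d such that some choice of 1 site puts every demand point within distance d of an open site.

Open {H3}.
  Farthest demand point is Z6 at distance 43 (to H3); all others are ≤ 43.
With {H1} the worst case is 46.
With {H2} the worst case is 47.
No size-1 selection achieves below 43.

43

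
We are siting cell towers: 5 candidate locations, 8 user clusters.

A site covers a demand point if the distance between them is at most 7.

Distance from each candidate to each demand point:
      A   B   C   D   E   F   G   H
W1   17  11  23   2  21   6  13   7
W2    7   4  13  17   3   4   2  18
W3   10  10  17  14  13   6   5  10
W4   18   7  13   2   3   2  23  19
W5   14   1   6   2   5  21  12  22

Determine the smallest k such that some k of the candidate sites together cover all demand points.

Coverage sets (demand points within 7 of each site):
  W1: {D, F, H}
  W2: {A, B, E, F, G}
  W3: {F, G}
  W4: {B, D, E, F}
  W5: {B, C, D, E}
No 2 sites suffice: every size-2 union leaves at least one demand point uncovered.
But {W1, W2, W5} covers everything, so the minimum is 3.

3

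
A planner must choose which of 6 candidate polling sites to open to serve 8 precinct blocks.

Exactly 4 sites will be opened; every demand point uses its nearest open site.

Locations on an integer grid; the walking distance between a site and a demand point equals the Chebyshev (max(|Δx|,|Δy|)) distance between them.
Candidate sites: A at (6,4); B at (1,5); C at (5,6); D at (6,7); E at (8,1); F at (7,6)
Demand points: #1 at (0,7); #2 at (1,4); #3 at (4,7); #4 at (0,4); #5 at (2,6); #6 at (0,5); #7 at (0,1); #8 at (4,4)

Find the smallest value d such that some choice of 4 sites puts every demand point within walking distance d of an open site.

4

Open {A, B, C, D}.
  Farthest demand point is #7 at walking distance 4 (to B); all others are ≤ 4.
With {A, B, C, E} the worst case is 4.
With {A, B, C, F} the worst case is 4.
No size-4 selection achieves below 4.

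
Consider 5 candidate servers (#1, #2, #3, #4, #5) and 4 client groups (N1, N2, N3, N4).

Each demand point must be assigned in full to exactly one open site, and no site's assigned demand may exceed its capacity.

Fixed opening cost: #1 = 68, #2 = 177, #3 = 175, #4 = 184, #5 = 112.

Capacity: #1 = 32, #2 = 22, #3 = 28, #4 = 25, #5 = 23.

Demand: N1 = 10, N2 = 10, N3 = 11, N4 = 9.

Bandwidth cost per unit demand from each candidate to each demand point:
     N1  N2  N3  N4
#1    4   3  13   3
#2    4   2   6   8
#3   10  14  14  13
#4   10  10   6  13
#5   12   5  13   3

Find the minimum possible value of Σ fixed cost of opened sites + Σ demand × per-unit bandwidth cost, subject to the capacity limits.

Open {#1, #2}; cheapest assignment that respects the capacities:
  #1 (cap 32, load 19): N1, N4 — cost 10×4 + 9×3 = 67
  #2 (cap 22, load 21): N2, N3 — cost 10×2 + 11×6 = 86
  Shipping 153, fixed 245 → total 398.
  Any other capacity-feasible assignment to {#1, #2} ships for at least 153.
Compare {#1, #4}: its best feasible assignment gives total 415.
Compare {#1, #5}: its best feasible assignment gives total 420.
Every other set of open sites that can feasibly serve all demand totals ≥ 415 even under its best assignment. Minimum: 398.

398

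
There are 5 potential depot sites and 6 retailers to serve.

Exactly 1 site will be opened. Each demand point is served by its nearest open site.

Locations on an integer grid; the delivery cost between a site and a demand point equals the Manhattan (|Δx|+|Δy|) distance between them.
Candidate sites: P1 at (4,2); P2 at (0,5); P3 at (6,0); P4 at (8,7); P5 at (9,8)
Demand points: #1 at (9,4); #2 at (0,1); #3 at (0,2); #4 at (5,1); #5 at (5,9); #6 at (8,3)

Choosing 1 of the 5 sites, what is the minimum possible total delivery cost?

31

Open {P1}.
  #1→P1 7, #2→P1 5, #3→P1 4, #4→P1 2, #5→P1 8, #6→P1 5  ⇒ total 31.
Compare {P3}: total 39.
Compare {P2}: total 45.
No size-1 selection does better; minimum is 31.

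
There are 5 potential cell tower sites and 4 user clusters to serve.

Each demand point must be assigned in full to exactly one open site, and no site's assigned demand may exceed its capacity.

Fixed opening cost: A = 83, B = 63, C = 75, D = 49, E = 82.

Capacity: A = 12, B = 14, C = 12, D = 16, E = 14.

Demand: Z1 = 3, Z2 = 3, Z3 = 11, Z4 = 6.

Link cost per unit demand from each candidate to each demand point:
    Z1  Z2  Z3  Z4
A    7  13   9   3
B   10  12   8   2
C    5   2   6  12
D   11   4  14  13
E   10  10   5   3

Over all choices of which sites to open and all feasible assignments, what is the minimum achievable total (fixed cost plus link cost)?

272

Open {B, E}; cheapest assignment that respects the capacities:
  B (cap 14, load 9): Z1, Z4 — cost 3×10 + 6×2 = 42
  E (cap 14, load 14): Z2, Z3 — cost 3×10 + 11×5 = 85
  Shipping 127, fixed 145 → total 272.
  Any other capacity-feasible assignment to {B, E} ships for at least 127.
Compare {B, C}: its best feasible assignment gives total 282.
Compare {A, E}: its best feasible assignment gives total 289.
Every other set of open sites that can feasibly serve all demand totals ≥ 282 even under its best assignment. Minimum: 272.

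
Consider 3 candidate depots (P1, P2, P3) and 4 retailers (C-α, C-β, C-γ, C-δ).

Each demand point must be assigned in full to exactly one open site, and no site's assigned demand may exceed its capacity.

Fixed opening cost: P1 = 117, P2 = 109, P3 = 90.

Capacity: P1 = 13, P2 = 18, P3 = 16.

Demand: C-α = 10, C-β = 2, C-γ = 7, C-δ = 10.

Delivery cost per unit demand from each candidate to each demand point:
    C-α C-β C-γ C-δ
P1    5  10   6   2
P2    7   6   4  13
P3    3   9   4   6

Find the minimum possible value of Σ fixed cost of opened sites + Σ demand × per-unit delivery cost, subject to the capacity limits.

364

Open {P1, P2}; cheapest assignment that respects the capacities:
  P1 (cap 13, load 12): C-β, C-δ — cost 2×10 + 10×2 = 40
  P2 (cap 18, load 17): C-α, C-γ — cost 10×7 + 7×4 = 98
  Shipping 138, fixed 226 → total 364.
  Any other capacity-feasible assignment to {P1, P2} ships for at least 138.
Compare {P2, P3}: its best feasible assignment gives total 375.
Compare {P1, P2, P3}: its best feasible assignment gives total 406.
Every other set of open sites that can feasibly serve all demand totals ≥ 375 even under its best assignment. Minimum: 364.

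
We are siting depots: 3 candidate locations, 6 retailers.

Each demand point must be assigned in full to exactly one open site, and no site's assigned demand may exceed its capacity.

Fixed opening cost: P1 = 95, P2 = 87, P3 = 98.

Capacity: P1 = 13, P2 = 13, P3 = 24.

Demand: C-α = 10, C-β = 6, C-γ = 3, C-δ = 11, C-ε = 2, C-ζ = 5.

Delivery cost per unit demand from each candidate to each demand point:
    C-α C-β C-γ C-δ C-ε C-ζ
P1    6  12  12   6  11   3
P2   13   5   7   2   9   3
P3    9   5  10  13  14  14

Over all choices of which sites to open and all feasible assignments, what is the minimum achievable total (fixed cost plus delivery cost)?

Open {P2, P3}; cheapest assignment that respects the capacities:
  P2 (cap 13, load 13): C-δ, C-ε — cost 11×2 + 2×9 = 40
  P3 (cap 24, load 24): C-α, C-β, C-γ, C-ζ — cost 10×9 + 6×5 + 3×10 + 5×14 = 220
  Shipping 260, fixed 185 → total 445.
  Any other capacity-feasible assignment to {P2, P3} ships for at least 260.
Compare {P1, P2, P3}: its best feasible assignment gives total 485.
Compare {P1, P3}: its best feasible assignment gives total 501.
Every other set of open sites that can feasibly serve all demand totals ≥ 485 even under its best assignment. Minimum: 445.

445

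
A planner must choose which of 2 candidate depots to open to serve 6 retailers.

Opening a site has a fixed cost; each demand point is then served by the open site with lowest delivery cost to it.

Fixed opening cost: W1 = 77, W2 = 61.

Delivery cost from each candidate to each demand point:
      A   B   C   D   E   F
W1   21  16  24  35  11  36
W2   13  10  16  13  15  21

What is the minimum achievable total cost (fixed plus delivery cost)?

149

Open {W2}: assign each demand point to its cheapest open site.
  A→W2 13, B→W2 10, C→W2 16, D→W2 13, E→W2 15, F→W2 21
  delivery cost 88, fixed 61 → total 149.
Compare {W1}: delivery cost 143 + fixed 77 = 220.
Compare {W1, W2}: delivery cost 84 + fixed 138 = 222.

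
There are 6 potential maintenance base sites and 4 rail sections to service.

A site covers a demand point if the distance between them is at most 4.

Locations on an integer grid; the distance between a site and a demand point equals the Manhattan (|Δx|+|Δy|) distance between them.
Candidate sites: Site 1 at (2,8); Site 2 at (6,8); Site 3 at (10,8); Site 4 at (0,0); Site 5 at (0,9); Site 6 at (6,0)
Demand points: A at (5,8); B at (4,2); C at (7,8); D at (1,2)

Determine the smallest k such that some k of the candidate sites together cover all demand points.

Coverage sets (demand points within 4 of each site):
  Site 1: {A}
  Site 2: {A, C}
  Site 3: {C}
  Site 4: {D}
  Site 5: {}
  Site 6: {B}
No 2 sites suffice: every size-2 union leaves at least one demand point uncovered.
But {Site 2, Site 4, Site 6} covers everything, so the minimum is 3.

3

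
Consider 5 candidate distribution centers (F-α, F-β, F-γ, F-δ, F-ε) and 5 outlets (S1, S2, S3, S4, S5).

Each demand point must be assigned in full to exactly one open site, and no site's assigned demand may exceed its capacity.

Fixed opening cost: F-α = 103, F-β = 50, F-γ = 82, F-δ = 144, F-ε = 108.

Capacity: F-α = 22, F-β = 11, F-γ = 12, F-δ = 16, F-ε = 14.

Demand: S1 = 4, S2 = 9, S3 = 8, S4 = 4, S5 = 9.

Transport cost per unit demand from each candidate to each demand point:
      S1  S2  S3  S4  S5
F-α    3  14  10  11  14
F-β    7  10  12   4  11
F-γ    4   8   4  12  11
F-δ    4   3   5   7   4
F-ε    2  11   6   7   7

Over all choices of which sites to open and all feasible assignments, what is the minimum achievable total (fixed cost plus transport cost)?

Open {F-β, F-γ, F-ε}; cheapest assignment that respects the capacities:
  F-β (cap 11, load 9): S2 — cost 9×10 = 90
  F-γ (cap 12, load 12): S1, S3 — cost 4×4 + 8×4 = 48
  F-ε (cap 14, load 13): S4, S5 — cost 4×7 + 9×7 = 91
  Shipping 229, fixed 240 → total 469.
  Any other capacity-feasible assignment to {F-β, F-γ, F-ε} ships for at least 229.
Compare {F-β, F-γ, F-δ}: its best feasible assignment gives total 478.
Compare {F-γ, F-δ, F-ε}: its best feasible assignment gives total 492.
Every other set of open sites that can feasibly serve all demand totals ≥ 478 even under its best assignment. Minimum: 469.

469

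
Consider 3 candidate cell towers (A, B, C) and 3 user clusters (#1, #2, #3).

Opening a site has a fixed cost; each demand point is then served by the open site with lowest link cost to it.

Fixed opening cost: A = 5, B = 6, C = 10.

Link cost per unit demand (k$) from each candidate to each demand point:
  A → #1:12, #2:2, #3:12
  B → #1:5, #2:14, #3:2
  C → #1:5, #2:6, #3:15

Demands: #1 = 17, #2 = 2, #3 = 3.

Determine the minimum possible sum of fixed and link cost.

106

Open {A, B}: assign each demand point to its cheapest open site.
  #1→B 17×5=85, #2→A 2×2=4, #3→B 3×2=6
  link cost 95, fixed 11 → total 106.
Compare {A, B, C}: link cost 95 + fixed 21 = 116.
Compare {B, C}: link cost 103 + fixed 16 = 119.
Compare {B}: link cost 119 + fixed 6 = 125.
All other subsets cost ≥ 116. Minimum total cost: 106.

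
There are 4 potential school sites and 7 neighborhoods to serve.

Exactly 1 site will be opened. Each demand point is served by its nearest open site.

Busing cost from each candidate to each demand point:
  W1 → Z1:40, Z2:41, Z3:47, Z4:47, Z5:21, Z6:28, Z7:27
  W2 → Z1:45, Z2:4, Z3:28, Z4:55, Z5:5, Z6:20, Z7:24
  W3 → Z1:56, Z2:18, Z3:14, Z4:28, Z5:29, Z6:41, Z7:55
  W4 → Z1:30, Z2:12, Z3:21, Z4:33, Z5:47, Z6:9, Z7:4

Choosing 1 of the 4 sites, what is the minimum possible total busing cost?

Open {W4}.
  Z1→W4 30, Z2→W4 12, Z3→W4 21, Z4→W4 33, Z5→W4 47, Z6→W4 9, Z7→W4 4  ⇒ total 156.
Compare {W2}: total 181.
Compare {W3}: total 241.
No size-1 selection does better; minimum is 156.

156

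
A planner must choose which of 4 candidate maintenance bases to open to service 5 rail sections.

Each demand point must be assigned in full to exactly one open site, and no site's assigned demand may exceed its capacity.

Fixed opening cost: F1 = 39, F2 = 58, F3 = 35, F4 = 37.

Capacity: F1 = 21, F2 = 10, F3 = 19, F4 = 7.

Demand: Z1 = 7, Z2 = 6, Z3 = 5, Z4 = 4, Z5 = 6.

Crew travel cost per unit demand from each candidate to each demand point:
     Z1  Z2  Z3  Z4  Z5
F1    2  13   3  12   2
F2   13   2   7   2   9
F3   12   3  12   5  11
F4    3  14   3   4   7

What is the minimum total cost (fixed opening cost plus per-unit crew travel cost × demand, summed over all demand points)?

153

Open {F1, F3}; cheapest assignment that respects the capacities:
  F1 (cap 21, load 18): Z1, Z3, Z5 — cost 7×2 + 5×3 + 6×2 = 41
  F3 (cap 19, load 10): Z2, Z4 — cost 6×3 + 4×5 = 38
  Shipping 79, fixed 74 → total 153.
  Any other capacity-feasible assignment to {F1, F3} ships for at least 79.
Compare {F1, F2}: its best feasible assignment gives total 158.
Compare {F1, F3, F4}: its best feasible assignment gives total 186.
Every other set of open sites that can feasibly serve all demand totals ≥ 158 even under its best assignment. Minimum: 153.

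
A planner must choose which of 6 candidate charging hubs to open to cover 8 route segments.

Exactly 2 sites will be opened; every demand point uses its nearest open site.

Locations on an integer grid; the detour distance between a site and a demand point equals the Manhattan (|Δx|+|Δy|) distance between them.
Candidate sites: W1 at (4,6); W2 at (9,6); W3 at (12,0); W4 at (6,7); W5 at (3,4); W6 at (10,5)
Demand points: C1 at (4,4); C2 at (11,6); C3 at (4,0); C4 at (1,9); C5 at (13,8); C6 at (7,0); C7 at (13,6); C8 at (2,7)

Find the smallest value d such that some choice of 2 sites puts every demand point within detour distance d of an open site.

8

Open {W1, W2}.
  Farthest demand point is C6 at detour distance 8 (to W2); all others are ≤ 8.
With {W1, W4} the worst case is 8.
With {W1, W6} the worst case is 8.
No size-2 selection achieves below 8.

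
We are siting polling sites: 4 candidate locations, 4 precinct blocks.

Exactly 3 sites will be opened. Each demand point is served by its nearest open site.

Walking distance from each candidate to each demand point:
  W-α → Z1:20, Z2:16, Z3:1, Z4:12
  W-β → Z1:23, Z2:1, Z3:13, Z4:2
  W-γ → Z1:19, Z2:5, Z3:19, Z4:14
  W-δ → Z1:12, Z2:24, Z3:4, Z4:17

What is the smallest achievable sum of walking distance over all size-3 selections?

Open {W-α, W-β, W-δ}.
  Z1→W-δ 12, Z2→W-β 1, Z3→W-α 1, Z4→W-β 2  ⇒ total 16.
Compare {W-β, W-γ, W-δ}: total 19.
Compare {W-α, W-β, W-γ}: total 23.
No size-3 selection does better; minimum is 16.

16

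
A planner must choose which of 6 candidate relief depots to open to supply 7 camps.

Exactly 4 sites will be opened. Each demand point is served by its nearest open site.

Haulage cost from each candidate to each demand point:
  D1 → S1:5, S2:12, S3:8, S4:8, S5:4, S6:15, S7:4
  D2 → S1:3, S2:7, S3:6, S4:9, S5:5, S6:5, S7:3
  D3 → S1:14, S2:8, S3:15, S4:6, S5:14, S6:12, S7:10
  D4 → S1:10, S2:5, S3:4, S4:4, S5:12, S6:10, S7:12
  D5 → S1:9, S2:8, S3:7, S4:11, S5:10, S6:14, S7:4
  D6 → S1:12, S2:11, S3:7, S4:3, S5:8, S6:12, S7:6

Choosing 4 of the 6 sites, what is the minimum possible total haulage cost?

27

Open {D1, D2, D4, D6}.
  S1→D2 3, S2→D4 5, S3→D4 4, S4→D6 3, S5→D1 4, S6→D2 5, S7→D2 3  ⇒ total 27.
Compare {D1, D2, D3, D4}: total 28.
Compare {D1, D2, D4, D5}: total 28.
No size-4 selection does better; minimum is 27.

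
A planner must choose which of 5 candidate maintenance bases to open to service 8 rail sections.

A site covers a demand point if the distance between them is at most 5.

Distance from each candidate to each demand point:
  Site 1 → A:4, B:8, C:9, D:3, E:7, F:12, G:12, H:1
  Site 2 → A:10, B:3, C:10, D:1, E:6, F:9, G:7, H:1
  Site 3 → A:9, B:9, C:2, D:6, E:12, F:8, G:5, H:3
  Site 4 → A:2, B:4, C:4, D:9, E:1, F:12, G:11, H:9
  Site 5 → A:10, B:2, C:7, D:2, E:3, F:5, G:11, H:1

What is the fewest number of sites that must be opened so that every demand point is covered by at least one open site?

Coverage sets (demand points within 5 of each site):
  Site 1: {A, D, H}
  Site 2: {B, D, H}
  Site 3: {C, G, H}
  Site 4: {A, B, C, E}
  Site 5: {B, D, E, F, H}
No 2 sites suffice: every size-2 union leaves at least one demand point uncovered.
But {Site 1, Site 3, Site 5} covers everything, so the minimum is 3.

3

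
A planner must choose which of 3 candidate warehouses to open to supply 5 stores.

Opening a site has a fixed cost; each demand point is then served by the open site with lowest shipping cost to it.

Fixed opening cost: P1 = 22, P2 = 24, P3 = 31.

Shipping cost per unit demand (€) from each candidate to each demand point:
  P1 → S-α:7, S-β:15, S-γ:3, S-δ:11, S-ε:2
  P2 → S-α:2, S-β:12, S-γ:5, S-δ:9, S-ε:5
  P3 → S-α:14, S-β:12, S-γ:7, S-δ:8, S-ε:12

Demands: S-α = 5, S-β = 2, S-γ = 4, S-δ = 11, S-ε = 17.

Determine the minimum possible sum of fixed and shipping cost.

225

Open {P1, P2}: assign each demand point to its cheapest open site.
  S-α→P2 5×2=10, S-β→P2 2×12=24, S-γ→P1 4×3=12, S-δ→P2 11×9=99, S-ε→P1 17×2=34
  shipping cost 179, fixed 46 → total 225.
Compare {P1, P2, P3}: shipping cost 168 + fixed 77 = 245.
Compare {P1, P3}: shipping cost 193 + fixed 53 = 246.
Compare {P1}: shipping cost 232 + fixed 22 = 254.
All other subsets cost ≥ 245. Minimum total cost: 225.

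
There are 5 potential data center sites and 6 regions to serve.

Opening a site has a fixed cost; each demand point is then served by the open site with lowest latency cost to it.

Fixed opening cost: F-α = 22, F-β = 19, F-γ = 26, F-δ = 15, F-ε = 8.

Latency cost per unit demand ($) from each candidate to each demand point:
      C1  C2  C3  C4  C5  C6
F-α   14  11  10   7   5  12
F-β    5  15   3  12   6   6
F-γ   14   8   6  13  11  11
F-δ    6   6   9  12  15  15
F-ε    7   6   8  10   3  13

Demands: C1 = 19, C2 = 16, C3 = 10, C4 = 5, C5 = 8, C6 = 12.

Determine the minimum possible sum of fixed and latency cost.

Open {F-β, F-ε}: assign each demand point to its cheapest open site.
  C1→F-β 19×5=95, C2→F-ε 16×6=96, C3→F-β 10×3=30, C4→F-ε 5×10=50, C5→F-ε 8×3=24, C6→F-β 12×6=72
  latency cost 367, fixed 27 → total 394.
Compare {F-α, F-β, F-ε}: latency cost 352 + fixed 49 = 401.
Compare {F-β, F-δ, F-ε}: latency cost 367 + fixed 42 = 409.
Compare {F-α, F-β, F-δ, F-ε}: latency cost 352 + fixed 64 = 416.
All other subsets cost ≥ 401. Minimum total cost: 394.

394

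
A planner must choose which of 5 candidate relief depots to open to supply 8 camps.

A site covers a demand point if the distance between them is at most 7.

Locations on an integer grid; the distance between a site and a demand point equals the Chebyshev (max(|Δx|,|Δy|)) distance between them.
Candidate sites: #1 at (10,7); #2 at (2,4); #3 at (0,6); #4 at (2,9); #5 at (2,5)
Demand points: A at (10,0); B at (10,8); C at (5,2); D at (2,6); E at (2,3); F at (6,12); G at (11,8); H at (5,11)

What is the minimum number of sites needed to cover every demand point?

Coverage sets (demand points within 7 of each site):
  #1: {A, B, C, F, G, H}
  #2: {C, D, E, H}
  #3: {C, D, E, F, H}
  #4: {C, D, E, F, H}
  #5: {C, D, E, F, H}
No single site covers all 8 demand points.
But {#1, #2} covers everything, so the minimum is 2.

2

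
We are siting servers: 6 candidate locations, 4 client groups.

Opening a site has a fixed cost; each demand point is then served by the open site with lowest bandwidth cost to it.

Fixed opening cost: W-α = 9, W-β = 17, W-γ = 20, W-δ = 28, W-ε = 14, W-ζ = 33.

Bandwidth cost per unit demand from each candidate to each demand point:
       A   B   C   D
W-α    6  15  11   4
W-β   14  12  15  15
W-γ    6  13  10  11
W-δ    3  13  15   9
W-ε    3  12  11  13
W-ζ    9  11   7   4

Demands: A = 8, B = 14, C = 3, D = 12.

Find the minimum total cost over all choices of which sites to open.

294

Open {W-ε, W-ζ}: assign each demand point to its cheapest open site.
  A→W-ε 8×3=24, B→W-ζ 14×11=154, C→W-ζ 3×7=21, D→W-ζ 12×4=48
  bandwidth cost 247, fixed 47 → total 294.
Compare {W-α, W-ε}: bandwidth cost 273 + fixed 23 = 296.
Compare {W-α, W-ε, W-ζ}: bandwidth cost 247 + fixed 56 = 303.
Compare {W-δ, W-ζ}: bandwidth cost 247 + fixed 61 = 308.
All other subsets cost ≥ 296. Minimum total cost: 294.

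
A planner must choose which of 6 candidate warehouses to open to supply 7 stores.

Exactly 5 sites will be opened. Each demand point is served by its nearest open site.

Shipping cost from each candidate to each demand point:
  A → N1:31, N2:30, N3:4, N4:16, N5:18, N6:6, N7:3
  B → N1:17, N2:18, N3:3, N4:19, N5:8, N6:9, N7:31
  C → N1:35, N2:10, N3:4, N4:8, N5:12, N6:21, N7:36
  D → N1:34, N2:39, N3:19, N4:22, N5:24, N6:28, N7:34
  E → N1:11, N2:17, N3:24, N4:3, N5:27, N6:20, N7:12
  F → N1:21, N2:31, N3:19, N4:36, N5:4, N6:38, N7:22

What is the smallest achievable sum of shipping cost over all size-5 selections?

Open {A, B, C, E, F}.
  N1→E 11, N2→C 10, N3→B 3, N4→E 3, N5→F 4, N6→A 6, N7→A 3  ⇒ total 40.
Compare {A, C, D, E, F}: total 41.
Compare {A, B, C, D, E}: total 44.
No size-5 selection does better; minimum is 40.

40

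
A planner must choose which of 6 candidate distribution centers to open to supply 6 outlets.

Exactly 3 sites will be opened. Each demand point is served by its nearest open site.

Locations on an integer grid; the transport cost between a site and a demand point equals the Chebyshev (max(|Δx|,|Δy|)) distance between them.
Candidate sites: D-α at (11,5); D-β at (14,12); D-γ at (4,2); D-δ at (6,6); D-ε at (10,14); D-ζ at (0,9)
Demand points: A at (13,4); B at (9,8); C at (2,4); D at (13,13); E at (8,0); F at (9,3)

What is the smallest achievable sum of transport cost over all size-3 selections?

14

Open {D-α, D-β, D-γ}.
  A→D-α 2, B→D-α 3, C→D-γ 2, D→D-β 1, E→D-γ 4, F→D-α 2  ⇒ total 14.
Compare {D-α, D-γ, D-ε}: total 16.
Compare {D-α, D-β, D-δ}: total 17.
No size-3 selection does better; minimum is 14.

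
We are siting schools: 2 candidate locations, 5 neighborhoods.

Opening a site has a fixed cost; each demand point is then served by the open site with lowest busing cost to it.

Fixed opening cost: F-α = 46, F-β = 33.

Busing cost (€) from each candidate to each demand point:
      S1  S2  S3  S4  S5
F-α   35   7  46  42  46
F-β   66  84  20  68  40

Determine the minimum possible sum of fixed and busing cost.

Open {F-α}: assign each demand point to its cheapest open site.
  S1→F-α 35, S2→F-α 7, S3→F-α 46, S4→F-α 42, S5→F-α 46
  busing cost 176, fixed 46 → total 222.
Compare {F-α, F-β}: busing cost 144 + fixed 79 = 223.
Compare {F-β}: busing cost 278 + fixed 33 = 311.

222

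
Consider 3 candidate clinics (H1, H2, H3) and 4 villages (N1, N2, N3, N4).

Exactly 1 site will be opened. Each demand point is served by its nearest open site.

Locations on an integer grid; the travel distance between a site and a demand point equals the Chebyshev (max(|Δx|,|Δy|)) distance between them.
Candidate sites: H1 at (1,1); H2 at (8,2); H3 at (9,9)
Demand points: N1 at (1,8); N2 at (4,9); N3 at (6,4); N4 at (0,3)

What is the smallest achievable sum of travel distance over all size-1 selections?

Open {H1}.
  N1→H1 7, N2→H1 8, N3→H1 5, N4→H1 2  ⇒ total 22.
Compare {H2}: total 24.
Compare {H3}: total 27.

22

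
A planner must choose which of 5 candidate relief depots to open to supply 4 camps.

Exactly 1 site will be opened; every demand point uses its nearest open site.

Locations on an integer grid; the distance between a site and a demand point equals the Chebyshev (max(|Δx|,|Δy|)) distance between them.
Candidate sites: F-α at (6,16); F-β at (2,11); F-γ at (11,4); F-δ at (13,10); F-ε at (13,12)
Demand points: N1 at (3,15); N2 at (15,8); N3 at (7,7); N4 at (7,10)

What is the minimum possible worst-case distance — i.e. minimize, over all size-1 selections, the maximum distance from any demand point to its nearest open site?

Open {F-α}.
  Farthest demand point is N2 at distance 9 (to F-α); all others are ≤ 9.
With {F-δ} the worst case is 10.
With {F-ε} the worst case is 10.
No size-1 selection achieves below 9.

9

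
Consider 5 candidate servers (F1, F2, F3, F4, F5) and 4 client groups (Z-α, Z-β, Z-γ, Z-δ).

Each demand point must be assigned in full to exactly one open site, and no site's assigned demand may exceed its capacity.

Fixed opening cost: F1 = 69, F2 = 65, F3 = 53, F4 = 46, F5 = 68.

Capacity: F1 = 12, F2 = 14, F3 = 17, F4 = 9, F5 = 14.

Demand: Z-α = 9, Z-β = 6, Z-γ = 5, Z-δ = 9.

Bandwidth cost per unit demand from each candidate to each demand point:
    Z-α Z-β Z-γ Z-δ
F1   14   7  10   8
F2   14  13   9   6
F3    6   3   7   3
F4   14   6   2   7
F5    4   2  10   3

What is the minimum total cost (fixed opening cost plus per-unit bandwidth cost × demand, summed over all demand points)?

Open {F3, F5}; cheapest assignment that respects the capacities:
  F3 (cap 17, load 15): Z-β, Z-δ — cost 6×3 + 9×3 = 45
  F5 (cap 14, load 14): Z-α, Z-γ — cost 9×4 + 5×10 = 86
  Shipping 131, fixed 121 → total 252.
  Any other capacity-feasible assignment to {F3, F5} ships for at least 131.
Compare {F3, F4, F5}: its best feasible assignment gives total 258.
Compare {F2, F3}: its best feasible assignment gives total 289.
Every other set of open sites that can feasibly serve all demand totals ≥ 258 even under its best assignment. Minimum: 252.

252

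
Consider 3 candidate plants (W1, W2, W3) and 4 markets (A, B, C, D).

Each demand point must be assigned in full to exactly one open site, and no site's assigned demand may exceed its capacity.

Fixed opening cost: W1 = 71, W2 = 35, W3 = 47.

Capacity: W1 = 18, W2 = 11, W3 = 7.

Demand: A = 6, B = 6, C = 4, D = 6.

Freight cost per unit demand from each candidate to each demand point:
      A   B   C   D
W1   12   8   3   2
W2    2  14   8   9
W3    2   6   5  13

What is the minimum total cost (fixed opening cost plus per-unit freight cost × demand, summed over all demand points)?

Open {W1, W2}; cheapest assignment that respects the capacities:
  W1 (cap 18, load 16): B, C, D — cost 6×8 + 4×3 + 6×2 = 72
  W2 (cap 11, load 6): A — cost 6×2 = 12
  Shipping 84, fixed 106 → total 190.
  Any other capacity-feasible assignment to {W1, W2} ships for at least 84.
Compare {W1, W3}: its best feasible assignment gives total 202.
Compare {W1, W2, W3}: its best feasible assignment gives total 225.
Every other set of open sites that can feasibly serve all demand totals ≥ 202 even under its best assignment. Minimum: 190.

190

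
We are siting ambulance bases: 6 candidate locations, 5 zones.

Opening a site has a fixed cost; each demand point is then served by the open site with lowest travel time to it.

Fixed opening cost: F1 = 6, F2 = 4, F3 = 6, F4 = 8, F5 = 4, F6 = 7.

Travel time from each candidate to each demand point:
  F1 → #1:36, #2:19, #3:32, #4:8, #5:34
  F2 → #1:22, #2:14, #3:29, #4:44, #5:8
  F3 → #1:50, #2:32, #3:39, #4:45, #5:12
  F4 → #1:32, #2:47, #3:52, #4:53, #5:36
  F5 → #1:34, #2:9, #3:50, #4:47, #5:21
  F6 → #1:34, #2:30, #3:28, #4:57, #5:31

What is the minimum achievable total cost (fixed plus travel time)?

Open {F1, F2, F5}: assign each demand point to its cheapest open site.
  #1→F2 22, #2→F5 9, #3→F2 29, #4→F1 8, #5→F2 8
  travel time 76, fixed 14 → total 90.
Compare {F1, F2}: travel time 81 + fixed 10 = 91.
Compare {F1, F2, F3, F5}: travel time 76 + fixed 20 = 96.
Compare {F1, F2, F5, F6}: travel time 75 + fixed 21 = 96.
All other subsets cost ≥ 91. Minimum total cost: 90.

90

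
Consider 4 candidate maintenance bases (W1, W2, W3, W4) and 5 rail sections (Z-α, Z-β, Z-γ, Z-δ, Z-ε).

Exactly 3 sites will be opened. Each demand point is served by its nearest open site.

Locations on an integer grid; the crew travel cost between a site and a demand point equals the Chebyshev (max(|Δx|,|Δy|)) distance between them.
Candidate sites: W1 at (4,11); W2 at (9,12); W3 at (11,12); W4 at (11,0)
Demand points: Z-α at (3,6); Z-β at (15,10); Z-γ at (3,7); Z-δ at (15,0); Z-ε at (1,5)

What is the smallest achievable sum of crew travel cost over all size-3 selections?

23

Open {W1, W3, W4}.
  Z-α→W1 5, Z-β→W3 4, Z-γ→W1 4, Z-δ→W4 4, Z-ε→W1 6  ⇒ total 23.
Compare {W1, W2, W4}: total 25.
Compare {W2, W3, W4}: total 28.
No size-3 selection does better; minimum is 23.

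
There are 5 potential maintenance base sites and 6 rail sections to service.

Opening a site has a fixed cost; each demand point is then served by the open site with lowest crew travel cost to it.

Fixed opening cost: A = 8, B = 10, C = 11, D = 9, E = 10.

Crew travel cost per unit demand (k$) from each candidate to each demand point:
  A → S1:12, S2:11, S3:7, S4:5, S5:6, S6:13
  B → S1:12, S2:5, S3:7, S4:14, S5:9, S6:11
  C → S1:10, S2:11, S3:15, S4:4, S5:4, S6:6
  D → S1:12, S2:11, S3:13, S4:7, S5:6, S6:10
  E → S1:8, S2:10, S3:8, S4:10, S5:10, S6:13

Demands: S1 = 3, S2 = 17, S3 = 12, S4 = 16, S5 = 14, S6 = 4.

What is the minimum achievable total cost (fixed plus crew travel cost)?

364

Open {B, C}: assign each demand point to its cheapest open site.
  S1→C 3×10=30, S2→B 17×5=85, S3→B 12×7=84, S4→C 16×4=64, S5→C 14×4=56, S6→C 4×6=24
  crew travel cost 343, fixed 21 → total 364.
Compare {B, C, E}: crew travel cost 337 + fixed 31 = 368.
Compare {A, B, C}: crew travel cost 343 + fixed 29 = 372.
Compare {B, C, D}: crew travel cost 343 + fixed 30 = 373.
All other subsets cost ≥ 368. Minimum total cost: 364.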